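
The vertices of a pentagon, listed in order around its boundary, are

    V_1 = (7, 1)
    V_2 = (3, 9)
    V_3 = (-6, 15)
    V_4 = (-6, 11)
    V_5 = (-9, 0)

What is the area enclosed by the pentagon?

Apply the surveyor's formula: 2A = Σ (x_i·y_{i+1} − x_{i+1}·y_i), indices taken mod 5.
Σ = (60) + (99) + (24) + (99) + (-9) = 273
Area = |Σ|/2 = 136.5.

136.5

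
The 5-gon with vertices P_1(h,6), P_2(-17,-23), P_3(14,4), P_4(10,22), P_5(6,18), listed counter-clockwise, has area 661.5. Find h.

The doubled signed area Σ (x_i y_{i+1} − x_{i+1} y_i) is linear in h.
With h=0 it equals 708; the coefficient of h is -41 (from the two edges through P_1).
So -41·h + 708 = 2·661.5 = 1323 ⇒ h = -15.

-15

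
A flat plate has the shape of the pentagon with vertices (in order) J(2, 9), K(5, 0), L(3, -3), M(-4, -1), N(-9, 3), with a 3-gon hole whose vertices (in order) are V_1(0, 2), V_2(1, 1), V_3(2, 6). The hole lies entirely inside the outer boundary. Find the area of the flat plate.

88.5

Outer boundary:
Apply the shoelace formula: 2A = Σ (x_i·y_{i+1} − x_{i+1}·y_i), indices taken mod 5.
Σ = (-45) + (-15) + (-15) + (-21) + (-87) = -183
Area = |Σ|/2 = 91.5.
Hole:
Σ = (-2) + (4) + (4) = 6
Area = |Σ|/2 = 3.
Net area = 91.5 − 3 = 88.5.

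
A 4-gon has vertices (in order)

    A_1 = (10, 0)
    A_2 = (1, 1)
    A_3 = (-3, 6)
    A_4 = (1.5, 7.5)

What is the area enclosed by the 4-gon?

Apply the shoelace formula: 2A = Σ (x_i·y_{i+1} − x_{i+1}·y_i), indices taken mod 4.
A_1→A_2: (10)(1) − (1)(0) = 10
A_2→A_3: (1)(6) − (-3)(1) = 9
A_3→A_4: (-3)(7.5) − (1.5)(6) = -31.5
A_4→A_1: (1.5)(0) − (10)(7.5) = -75
Σ = -87.5
Area = |Σ|/2 = 43.75.

43.75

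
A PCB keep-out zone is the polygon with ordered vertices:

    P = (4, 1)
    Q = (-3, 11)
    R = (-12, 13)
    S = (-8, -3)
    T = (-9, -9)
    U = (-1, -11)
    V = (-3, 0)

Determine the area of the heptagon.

Apply the shoelace formula: 2A = Σ (x_i·y_{i+1} − x_{i+1}·y_i), indices taken mod 7.
P→Q: (4)(11) − (-3)(1) = 47
Q→R: (-3)(13) − (-12)(11) = 93
R→S: (-12)(-3) − (-8)(13) = 140
S→T: (-8)(-9) − (-9)(-3) = 45
T→U: (-9)(-11) − (-1)(-9) = 90
U→V: (-1)(0) − (-3)(-11) = -33
V→P: (-3)(1) − (4)(0) = -3
Σ = 379
Area = |Σ|/2 = 189.5.

189.5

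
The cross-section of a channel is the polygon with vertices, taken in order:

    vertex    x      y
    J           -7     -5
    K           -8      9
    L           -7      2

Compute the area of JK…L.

Apply the surveyor's formula: 2A = Σ (x_i·y_{i+1} − x_{i+1}·y_i), indices taken mod 3.
Σ = (-103) + (47) + (49) = -7
Area = |Σ|/2 = 3.5.

3.5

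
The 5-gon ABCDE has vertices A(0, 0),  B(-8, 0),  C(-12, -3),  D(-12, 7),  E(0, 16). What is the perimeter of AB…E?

|AB| = √((-8)² + (0)²) = √64 = 8
|BC| = √((-4)² + (-3)²) = √25 = 5
|CD| = √((0)² + (10)²) = √100 = 10
|DE| = √((12)² + (9)²) = √225 = 15
|EA| = √((0)² + (-16)²) = √256 = 16
Perimeter = 8 + 5 + 10 + 15 + 16 = 54.

54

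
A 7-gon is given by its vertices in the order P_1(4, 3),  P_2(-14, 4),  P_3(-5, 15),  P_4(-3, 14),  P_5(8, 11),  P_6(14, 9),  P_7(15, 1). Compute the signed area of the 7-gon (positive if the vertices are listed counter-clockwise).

-232

Apply the surveyor's formula: 2A = Σ (x_i·y_{i+1} − x_{i+1}·y_i), indices taken mod 7.
P_1→P_2: (4)(4) − (-14)(3) = 58
P_2→P_3: (-14)(15) − (-5)(4) = -190
P_3→P_4: (-5)(14) − (-3)(15) = -25
P_4→P_5: (-3)(11) − (8)(14) = -145
P_5→P_6: (8)(9) − (14)(11) = -82
P_6→P_7: (14)(1) − (15)(9) = -121
P_7→P_1: (15)(3) − (4)(1) = 41
Σ = -464
Signed area = Σ/2 = -232 (negative ⇒ clockwise traversal).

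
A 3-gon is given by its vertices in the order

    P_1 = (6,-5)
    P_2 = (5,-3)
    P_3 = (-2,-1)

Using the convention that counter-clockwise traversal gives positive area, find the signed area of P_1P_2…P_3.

Apply the surveyor's formula: 2A = Σ (x_i·y_{i+1} − x_{i+1}·y_i), indices taken mod 3.
Cross-terms: 7, -11, 16  ⇒  Σ = 12
Signed area = Σ/2 = 6 (positive ⇒ counter-clockwise traversal).

6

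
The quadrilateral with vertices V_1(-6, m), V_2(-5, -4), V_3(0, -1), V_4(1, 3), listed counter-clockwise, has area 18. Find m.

-2

The doubled signed area Σ (x_i y_{i+1} − x_{i+1} y_i) is linear in m.
With m=0 it equals 48; the coefficient of m is 6 (from the two edges through V_1).
So 6·m + 48 = 2·18 = 36 ⇒ m = -2.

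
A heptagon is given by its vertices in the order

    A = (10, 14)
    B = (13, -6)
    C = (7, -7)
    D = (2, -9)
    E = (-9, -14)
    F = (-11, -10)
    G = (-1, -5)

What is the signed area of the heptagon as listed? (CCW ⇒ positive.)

Cross-terms: -242, -49, -49, -109, -64, 45, 36  ⇒  Σ = -432
Signed area = Σ/2 = -216 (negative ⇒ clockwise traversal).

-216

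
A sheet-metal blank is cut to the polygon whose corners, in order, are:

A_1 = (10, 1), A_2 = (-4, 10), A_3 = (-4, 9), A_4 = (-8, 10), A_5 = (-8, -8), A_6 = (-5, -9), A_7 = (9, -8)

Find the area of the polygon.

263

Apply the shoelace (surveyor's) formula: 2A = Σ (x_i·y_{i+1} − x_{i+1}·y_i), indices taken mod 7.
Σ = (104) + (4) + (32) + (144) + (32) + (121) + (89) = 526
Area = |Σ|/2 = 263.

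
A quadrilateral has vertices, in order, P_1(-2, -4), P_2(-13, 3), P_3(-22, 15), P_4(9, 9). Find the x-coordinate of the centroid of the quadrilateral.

Apply the shoelace (surveyor's) formula. First the cross-terms c_i = x_i·y_{i+1} − x_{i+1}·y_i:
  -58, -129, -333, -18  ⇒  2A = -538, A = -269.
Then Σ (x_i + x_{i+1})·c_i = 9588, so x̄ = 9588 / (6·(-269)) = -1598/269.

-1598/269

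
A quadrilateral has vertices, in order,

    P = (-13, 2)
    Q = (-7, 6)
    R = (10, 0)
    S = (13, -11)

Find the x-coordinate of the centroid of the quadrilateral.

110/81

Apply the shoelace (surveyor's) formula. First the cross-terms c_i = x_i·y_{i+1} − x_{i+1}·y_i:
  -64, -60, -110, -117  ⇒  2A = -351, A = -175.5.
Then Σ (x_i + x_{i+1})·c_i = -1430, so x̄ = -1430 / (6·(-175.5)) = 110/81.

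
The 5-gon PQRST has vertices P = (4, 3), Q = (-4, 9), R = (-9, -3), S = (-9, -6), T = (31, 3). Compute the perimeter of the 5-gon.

|PQ| = √((-8)² + (6)²) = √100 = 10
|QR| = √((-5)² + (-12)²) = √169 = 13
|RS| = √((0)² + (-3)²) = √9 = 3
|ST| = √((40)² + (9)²) = √1681 = 41
|TP| = √((-27)² + (0)²) = √729 = 27
Perimeter = 10 + 13 + 3 + 41 + 27 = 94.

94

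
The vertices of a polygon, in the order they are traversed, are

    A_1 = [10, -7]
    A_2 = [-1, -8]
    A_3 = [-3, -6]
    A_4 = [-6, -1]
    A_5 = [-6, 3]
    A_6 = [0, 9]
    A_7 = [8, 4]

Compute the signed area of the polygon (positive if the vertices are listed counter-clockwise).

A_1→A_2: (10)(-8) − (-1)(-7) = -87
A_2→A_3: (-1)(-6) − (-3)(-8) = -18
A_3→A_4: (-3)(-1) − (-6)(-6) = -33
A_4→A_5: (-6)(3) − (-6)(-1) = -24
A_5→A_6: (-6)(9) − (0)(3) = -54
A_6→A_7: (0)(4) − (8)(9) = -72
A_7→A_1: (8)(-7) − (10)(4) = -96
Σ = -384
Signed area = Σ/2 = -192 (negative ⇒ clockwise traversal).

-192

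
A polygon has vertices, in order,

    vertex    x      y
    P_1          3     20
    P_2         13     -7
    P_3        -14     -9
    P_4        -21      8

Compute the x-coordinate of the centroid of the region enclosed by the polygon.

-838/219

Apply the shoelace (surveyor's) formula. First the cross-terms c_i = x_i·y_{i+1} − x_{i+1}·y_i:
  -281, -215, -301, -444  ⇒  2A = -1241, A = -620.5.
Then Σ (x_i + x_{i+1})·c_i = 14246, so x̄ = 14246 / (6·(-620.5)) = -838/219.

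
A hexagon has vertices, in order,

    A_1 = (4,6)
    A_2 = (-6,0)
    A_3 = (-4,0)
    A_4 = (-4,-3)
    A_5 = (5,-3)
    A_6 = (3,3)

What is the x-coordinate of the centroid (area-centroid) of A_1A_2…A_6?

Apply the shoelace (surveyor's) formula. First the cross-terms c_i = x_i·y_{i+1} − x_{i+1}·y_i:
  36, 0, 12, 27, 24, 6  ⇒  2A = 105, A = 52.5.
Then Σ (x_i + x_{i+1})·c_i = 93, so x̄ = 93 / (6·52.5) = 31/105.

31/105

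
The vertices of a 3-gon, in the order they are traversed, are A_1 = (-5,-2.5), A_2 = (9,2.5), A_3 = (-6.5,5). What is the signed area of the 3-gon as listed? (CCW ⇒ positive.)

Apply the shoelace formula: 2A = Σ (x_i·y_{i+1} − x_{i+1}·y_i), indices taken mod 3.
Σ = (10) + (61.25) + (41.25) = 112.5
Signed area = Σ/2 = 56.25 (positive ⇒ counter-clockwise traversal).

56.25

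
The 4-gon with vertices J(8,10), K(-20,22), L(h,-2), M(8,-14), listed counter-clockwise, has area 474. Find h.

The doubled signed area Σ (x_i y_{i+1} − x_{i+1} y_i) is linear in h.
With h=0 it equals 624; the coefficient of h is -36 (from the two edges through L).
So -36·h + 624 = 2·474 = 948 ⇒ h = -9.

-9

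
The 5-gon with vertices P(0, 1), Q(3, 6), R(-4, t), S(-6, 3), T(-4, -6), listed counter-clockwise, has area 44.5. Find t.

4

The doubled signed area Σ (x_i y_{i+1} − x_{i+1} y_i) is linear in t.
With t=0 it equals 53; the coefficient of t is 9 (from the two edges through R).
So 9·t + 53 = 2·44.5 = 89 ⇒ t = 4.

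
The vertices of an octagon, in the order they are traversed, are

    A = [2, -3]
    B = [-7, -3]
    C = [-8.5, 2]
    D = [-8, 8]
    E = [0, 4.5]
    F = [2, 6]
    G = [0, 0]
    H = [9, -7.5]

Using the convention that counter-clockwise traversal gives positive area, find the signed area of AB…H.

Apply the shoelace formula: 2A = Σ (x_i·y_{i+1} − x_{i+1}·y_i), indices taken mod 8.
Σ = (-27) + (-39.5) + (-52) + (-36) + (-9) + (0) + (0) + (-12) = -175.5
Signed area = Σ/2 = -87.75 (negative ⇒ clockwise traversal).

-87.75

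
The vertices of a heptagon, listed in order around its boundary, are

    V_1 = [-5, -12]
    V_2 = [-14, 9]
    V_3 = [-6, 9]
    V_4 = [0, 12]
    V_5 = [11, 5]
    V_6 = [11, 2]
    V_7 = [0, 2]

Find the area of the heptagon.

245

Apply the shoelace (surveyor's) formula: 2A = Σ (x_i·y_{i+1} − x_{i+1}·y_i), indices taken mod 7.
Σ = (-213) + (-72) + (-72) + (-132) + (-33) + (22) + (10) = -490
Area = |Σ|/2 = 245.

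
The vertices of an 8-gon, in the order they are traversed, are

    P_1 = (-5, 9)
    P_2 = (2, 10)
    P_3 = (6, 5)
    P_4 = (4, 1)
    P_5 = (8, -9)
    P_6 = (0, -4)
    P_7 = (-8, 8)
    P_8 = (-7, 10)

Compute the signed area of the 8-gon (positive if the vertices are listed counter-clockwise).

-138.5

Apply the shoelace (surveyor's) formula: 2A = Σ (x_i·y_{i+1} − x_{i+1}·y_i), indices taken mod 8.
Σ = (-68) + (-50) + (-14) + (-44) + (-32) + (-32) + (-24) + (-13) = -277
Signed area = Σ/2 = -138.5 (negative ⇒ clockwise traversal).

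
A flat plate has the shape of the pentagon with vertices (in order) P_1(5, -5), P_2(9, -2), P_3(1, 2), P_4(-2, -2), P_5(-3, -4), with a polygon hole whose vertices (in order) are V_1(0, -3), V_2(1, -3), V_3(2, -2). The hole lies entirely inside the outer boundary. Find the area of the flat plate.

Outer boundary:
Apply the surveyor's formula: 2A = Σ (x_i·y_{i+1} − x_{i+1}·y_i), indices taken mod 5.
Σ = (35) + (20) + (2) + (2) + (35) = 94
Area = |Σ|/2 = 47.
Hole:
Apply the surveyor's formula: 2A = Σ (x_i·y_{i+1} − x_{i+1}·y_i), indices taken mod 3.
V_1→V_2: (0)(-3) − (1)(-3) = 3
V_2→V_3: (1)(-2) − (2)(-3) = 4
V_3→V_1: (2)(-3) − (0)(-2) = -6
Σ = 1
Area = |Σ|/2 = 0.5.
Net area = 47 − 0.5 = 46.5.

46.5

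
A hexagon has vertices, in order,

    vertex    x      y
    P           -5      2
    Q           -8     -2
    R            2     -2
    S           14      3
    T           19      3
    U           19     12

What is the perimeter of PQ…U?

|PQ| = √((-3)² + (-4)²) = √25 = 5
|QR| = √((10)² + (0)²) = √100 = 10
|RS| = √((12)² + (5)²) = √169 = 13
|ST| = √((5)² + (0)²) = √25 = 5
|TU| = √((0)² + (9)²) = √81 = 9
|UP| = √((-24)² + (-10)²) = √676 = 26
Perimeter = 5 + 10 + 13 + 5 + 9 + 26 = 68.

68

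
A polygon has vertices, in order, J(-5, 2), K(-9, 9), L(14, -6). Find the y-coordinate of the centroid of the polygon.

Apply the shoelace (surveyor's) formula. First the cross-terms c_i = x_i·y_{i+1} − x_{i+1}·y_i:
  -27, -72, -2  ⇒  2A = -101, A = -50.5.
Then Σ (y_i + y_{i+1})·c_i = -505, so ȳ = -505 / (6·(-50.5)) = 5/3.

5/3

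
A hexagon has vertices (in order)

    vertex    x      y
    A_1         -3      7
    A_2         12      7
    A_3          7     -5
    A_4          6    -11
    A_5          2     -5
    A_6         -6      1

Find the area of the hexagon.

168

A_1→A_2: (-3)(7) − (12)(7) = -105
A_2→A_3: (12)(-5) − (7)(7) = -109
A_3→A_4: (7)(-11) − (6)(-5) = -47
A_4→A_5: (6)(-5) − (2)(-11) = -8
A_5→A_6: (2)(1) − (-6)(-5) = -28
A_6→A_1: (-6)(7) − (-3)(1) = -39
Σ = -336
Area = |Σ|/2 = 168.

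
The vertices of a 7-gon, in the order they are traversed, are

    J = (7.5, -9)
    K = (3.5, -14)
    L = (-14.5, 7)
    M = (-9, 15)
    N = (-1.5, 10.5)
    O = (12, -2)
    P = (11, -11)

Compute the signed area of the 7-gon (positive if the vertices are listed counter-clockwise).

Σ = (-73.5) + (-178.5) + (-154.5) + (-72) + (-123) + (-110) + (-16.5) = -728
Signed area = Σ/2 = -364 (negative ⇒ clockwise traversal).

-364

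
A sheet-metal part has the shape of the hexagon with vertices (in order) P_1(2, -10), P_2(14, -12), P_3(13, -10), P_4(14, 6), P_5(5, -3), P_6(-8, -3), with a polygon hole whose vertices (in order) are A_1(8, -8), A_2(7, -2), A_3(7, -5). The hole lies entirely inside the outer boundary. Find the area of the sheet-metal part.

161

Outer boundary:
P_1→P_2: (2)(-12) − (14)(-10) = 116
P_2→P_3: (14)(-10) − (13)(-12) = 16
P_3→P_4: (13)(6) − (14)(-10) = 218
P_4→P_5: (14)(-3) − (5)(6) = -72
P_5→P_6: (5)(-3) − (-8)(-3) = -39
P_6→P_1: (-8)(-10) − (2)(-3) = 86
Σ = 325
Area = |Σ|/2 = 162.5.
Hole:
Apply Gauss's area formula: 2A = Σ (x_i·y_{i+1} − x_{i+1}·y_i), indices taken mod 3.
Σ = (40) + (-21) + (-16) = 3
Area = |Σ|/2 = 1.5.
Net area = 162.5 − 1.5 = 161.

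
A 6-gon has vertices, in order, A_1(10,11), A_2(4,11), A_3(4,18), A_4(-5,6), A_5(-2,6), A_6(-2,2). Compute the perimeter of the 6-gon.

50

|A_1A_2| = √((-6)² + (0)²) = √36 = 6
|A_2A_3| = √((0)² + (7)²) = √49 = 7
|A_3A_4| = √((-9)² + (-12)²) = √225 = 15
|A_4A_5| = √((3)² + (0)²) = √9 = 3
|A_5A_6| = √((0)² + (-4)²) = √16 = 4
|A_6A_1| = √((12)² + (9)²) = √225 = 15
Perimeter = 6 + 7 + 15 + 3 + 4 + 15 = 50.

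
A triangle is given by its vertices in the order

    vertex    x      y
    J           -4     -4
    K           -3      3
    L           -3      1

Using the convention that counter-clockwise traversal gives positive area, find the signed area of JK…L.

Apply Gauss's area formula: 2A = Σ (x_i·y_{i+1} − x_{i+1}·y_i), indices taken mod 3.
Cross-terms: -24, 6, 16  ⇒  Σ = -2
Signed area = Σ/2 = -1 (negative ⇒ clockwise traversal).

-1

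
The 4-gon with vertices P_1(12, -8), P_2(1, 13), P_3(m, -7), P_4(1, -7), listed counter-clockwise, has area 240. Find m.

-12

Write out the shoelace sum; only the two edges meeting at P_3 involve m:
2·Area = [(1·(-7) − m·13) + (m·(-7) − 1·(-7))] + 240
       = -20·m + 240 = 480
⇒ m = -12.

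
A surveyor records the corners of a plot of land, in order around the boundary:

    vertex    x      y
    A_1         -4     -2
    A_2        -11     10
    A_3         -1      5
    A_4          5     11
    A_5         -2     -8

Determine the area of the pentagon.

Apply the surveyor's formula: 2A = Σ (x_i·y_{i+1} − x_{i+1}·y_i), indices taken mod 5.
A_1→A_2: (-4)(10) − (-11)(-2) = -62
A_2→A_3: (-11)(5) − (-1)(10) = -45
A_3→A_4: (-1)(11) − (5)(5) = -36
A_4→A_5: (5)(-8) − (-2)(11) = -18
A_5→A_1: (-2)(-2) − (-4)(-8) = -28
Σ = -189
Area = |Σ|/2 = 94.5.

94.5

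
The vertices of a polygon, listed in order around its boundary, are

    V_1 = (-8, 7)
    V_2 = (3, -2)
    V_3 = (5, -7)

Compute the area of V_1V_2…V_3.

18.5

Apply the shoelace formula: 2A = Σ (x_i·y_{i+1} − x_{i+1}·y_i), indices taken mod 3.
Σ = (-5) + (-11) + (-21) = -37
Area = |Σ|/2 = 18.5.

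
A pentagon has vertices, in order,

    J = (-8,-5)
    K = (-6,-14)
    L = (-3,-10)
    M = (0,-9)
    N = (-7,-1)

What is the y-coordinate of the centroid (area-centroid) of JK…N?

Apply Gauss's area formula. First the cross-terms c_i = x_i·y_{i+1} − x_{i+1}·y_i:
  82, 18, 27, -63, 27  ⇒  2A = 91, A = 45.5.
Then Σ (y_i + y_{i+1})·c_i = -2035, so ȳ = -2035 / (6·45.5) = -2035/273.

-2035/273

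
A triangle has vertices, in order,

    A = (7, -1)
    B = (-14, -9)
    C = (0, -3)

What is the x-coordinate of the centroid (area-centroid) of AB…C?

-7/3

Apply the shoelace formula. First the cross-terms c_i = x_i·y_{i+1} − x_{i+1}·y_i:
  -77, 42, 21  ⇒  2A = -14, A = -7.
Then Σ (x_i + x_{i+1})·c_i = 98, so x̄ = 98 / (6·(-7)) = -7/3.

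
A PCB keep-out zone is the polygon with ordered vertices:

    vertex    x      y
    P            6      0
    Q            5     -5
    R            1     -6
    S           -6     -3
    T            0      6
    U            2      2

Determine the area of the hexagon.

77

Σ = (-30) + (-25) + (-39) + (-36) + (-12) + (-12) = -154
Area = |Σ|/2 = 77.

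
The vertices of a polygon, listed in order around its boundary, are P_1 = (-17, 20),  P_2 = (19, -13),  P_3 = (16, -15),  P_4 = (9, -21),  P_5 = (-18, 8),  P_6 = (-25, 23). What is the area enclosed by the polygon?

Apply the shoelace formula: 2A = Σ (x_i·y_{i+1} − x_{i+1}·y_i), indices taken mod 6.
Σ = (-159) + (-77) + (-201) + (-306) + (-214) + (-109) = -1066
Area = |Σ|/2 = 533.

533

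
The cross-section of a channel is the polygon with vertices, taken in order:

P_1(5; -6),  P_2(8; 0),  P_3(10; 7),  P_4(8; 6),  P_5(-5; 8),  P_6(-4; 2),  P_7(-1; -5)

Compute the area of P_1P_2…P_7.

Apply the shoelace (surveyor's) formula: 2A = Σ (x_i·y_{i+1} − x_{i+1}·y_i), indices taken mod 7.
Σ = (48) + (56) + (4) + (94) + (22) + (22) + (31) = 277
Area = |Σ|/2 = 138.5.

138.5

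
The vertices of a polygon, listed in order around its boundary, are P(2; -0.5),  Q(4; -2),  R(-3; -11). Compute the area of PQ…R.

14.25

Apply the shoelace formula: 2A = Σ (x_i·y_{i+1} − x_{i+1}·y_i), indices taken mod 3.
Cross-terms: -2, -50, 23.5  ⇒  Σ = -28.5
Area = |Σ|/2 = 14.25.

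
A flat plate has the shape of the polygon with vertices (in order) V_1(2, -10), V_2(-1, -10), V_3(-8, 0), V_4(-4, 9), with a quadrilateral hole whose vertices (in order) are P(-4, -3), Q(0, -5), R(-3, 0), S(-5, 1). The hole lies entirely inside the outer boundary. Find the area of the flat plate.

Outer boundary:
Apply Gauss's area formula: 2A = Σ (x_i·y_{i+1} − x_{i+1}·y_i), indices taken mod 4.
Σ = (-30) + (-80) + (-72) + (22) = -160
Area = |Σ|/2 = 80.
Hole:
Σ = (20) + (-15) + (-3) + (19) = 21
Area = |Σ|/2 = 10.5.
Net area = 80 − 10.5 = 69.5.

69.5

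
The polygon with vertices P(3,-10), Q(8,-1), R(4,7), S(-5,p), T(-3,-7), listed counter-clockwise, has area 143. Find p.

The doubled signed area Σ (x_i y_{i+1} − x_{i+1} y_i) is linear in p.
With p=0 it equals 258; the coefficient of p is 7 (from the two edges through S).
So 7·p + 258 = 2·143 = 286 ⇒ p = 4.

4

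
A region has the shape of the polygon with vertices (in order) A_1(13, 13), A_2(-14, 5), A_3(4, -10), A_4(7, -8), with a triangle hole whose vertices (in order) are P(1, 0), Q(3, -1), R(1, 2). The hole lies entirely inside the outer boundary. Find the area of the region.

298

Outer boundary:
Apply the shoelace formula: 2A = Σ (x_i·y_{i+1} − x_{i+1}·y_i), indices taken mod 4.
Cross-terms: 247, 120, 38, 195  ⇒  Σ = 600
Area = |Σ|/2 = 300.
Hole:
Apply the shoelace (surveyor's) formula: 2A = Σ (x_i·y_{i+1} − x_{i+1}·y_i), indices taken mod 3.
Σ = (-1) + (7) + (-2) = 4
Area = |Σ|/2 = 2.
Net area = 300 − 2 = 298.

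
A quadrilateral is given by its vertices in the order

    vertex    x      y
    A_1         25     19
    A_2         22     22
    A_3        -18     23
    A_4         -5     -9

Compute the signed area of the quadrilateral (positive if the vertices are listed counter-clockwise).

Apply the shoelace formula: 2A = Σ (x_i·y_{i+1} − x_{i+1}·y_i), indices taken mod 4.
A_1→A_2: (25)(22) − (22)(19) = 132
A_2→A_3: (22)(23) − (-18)(22) = 902
A_3→A_4: (-18)(-9) − (-5)(23) = 277
A_4→A_1: (-5)(19) − (25)(-9) = 130
Σ = 1441
Signed area = Σ/2 = 720.5 (positive ⇒ counter-clockwise traversal).

720.5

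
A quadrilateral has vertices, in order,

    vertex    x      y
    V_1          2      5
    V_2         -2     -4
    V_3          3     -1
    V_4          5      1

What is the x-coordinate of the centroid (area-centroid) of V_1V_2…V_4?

Apply the shoelace formula. First the cross-terms c_i = x_i·y_{i+1} − x_{i+1}·y_i:
  2, 14, 8, 23  ⇒  2A = 47, A = 23.5.
Then Σ (x_i + x_{i+1})·c_i = 239, so x̄ = 239 / (6·23.5) = 239/141.

239/141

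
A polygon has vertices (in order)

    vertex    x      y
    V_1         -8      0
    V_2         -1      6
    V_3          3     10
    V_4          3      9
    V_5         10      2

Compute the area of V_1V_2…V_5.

Cross-terms: -48, -28, -3, -84, 16  ⇒  Σ = -147
Area = |Σ|/2 = 73.5.

73.5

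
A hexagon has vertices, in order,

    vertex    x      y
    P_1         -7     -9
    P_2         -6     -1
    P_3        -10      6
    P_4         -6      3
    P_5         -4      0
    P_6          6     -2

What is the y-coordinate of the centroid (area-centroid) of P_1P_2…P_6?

Apply the surveyor's formula. First the cross-terms c_i = x_i·y_{i+1} − x_{i+1}·y_i:
  -47, -46, 6, 12, 8, -68  ⇒  2A = -135, A = -67.5.
Then Σ (y_i + y_{i+1})·c_i = 1062, so ȳ = 1062 / (6·(-67.5)) = -118/45.

-118/45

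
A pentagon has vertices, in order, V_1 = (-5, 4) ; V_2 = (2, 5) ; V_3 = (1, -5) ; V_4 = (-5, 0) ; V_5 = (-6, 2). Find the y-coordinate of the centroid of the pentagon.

Apply the surveyor's formula. First the cross-terms c_i = x_i·y_{i+1} − x_{i+1}·y_i:
  -33, -15, -25, -10, -14  ⇒  2A = -97, A = -48.5.
Then Σ (y_i + y_{i+1})·c_i = -276, so ȳ = -276 / (6·(-48.5)) = 92/97.

92/97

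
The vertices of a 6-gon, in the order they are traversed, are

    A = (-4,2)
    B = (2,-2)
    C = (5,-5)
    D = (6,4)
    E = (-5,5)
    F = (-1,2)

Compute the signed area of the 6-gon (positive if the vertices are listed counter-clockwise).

52.5

Apply the shoelace (surveyor's) formula: 2A = Σ (x_i·y_{i+1} − x_{i+1}·y_i), indices taken mod 6.
Σ = (4) + (0) + (50) + (50) + (-5) + (6) = 105
Signed area = Σ/2 = 52.5 (positive ⇒ counter-clockwise traversal).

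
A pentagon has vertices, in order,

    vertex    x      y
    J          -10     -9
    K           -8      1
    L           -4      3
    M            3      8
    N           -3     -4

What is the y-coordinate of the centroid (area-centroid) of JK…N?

Apply the shoelace formula. First the cross-terms c_i = x_i·y_{i+1} − x_{i+1}·y_i:
  -82, -20, -41, 12, -13  ⇒  2A = -144, A = -72.
Then Σ (y_i + y_{i+1})·c_i = 342, so ȳ = 342 / (6·(-72)) = -19/24.

-19/24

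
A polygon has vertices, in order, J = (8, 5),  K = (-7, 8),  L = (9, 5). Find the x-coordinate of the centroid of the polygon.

Apply Gauss's area formula. First the cross-terms c_i = x_i·y_{i+1} − x_{i+1}·y_i:
  99, -107, 5  ⇒  2A = -3, A = -1.5.
Then Σ (x_i + x_{i+1})·c_i = -30, so x̄ = -30 / (6·(-1.5)) = 10/3.

10/3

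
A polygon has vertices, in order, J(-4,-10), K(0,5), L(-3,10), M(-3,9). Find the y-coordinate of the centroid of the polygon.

79/48

Apply the surveyor's formula. First the cross-terms c_i = x_i·y_{i+1} − x_{i+1}·y_i:
  -20, 15, 3, 66  ⇒  2A = 64, A = 32.
Then Σ (y_i + y_{i+1})·c_i = 316, so ȳ = 316 / (6·32) = 79/48.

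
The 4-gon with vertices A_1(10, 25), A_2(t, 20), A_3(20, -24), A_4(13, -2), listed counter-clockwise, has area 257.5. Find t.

The doubled signed area Σ (x_i y_{i+1} − x_{i+1} y_i) is linear in t.
With t=0 it equals 417; the coefficient of t is -49 (from the two edges through A_2).
So -49·t + 417 = 2·257.5 = 515 ⇒ t = -2.

-2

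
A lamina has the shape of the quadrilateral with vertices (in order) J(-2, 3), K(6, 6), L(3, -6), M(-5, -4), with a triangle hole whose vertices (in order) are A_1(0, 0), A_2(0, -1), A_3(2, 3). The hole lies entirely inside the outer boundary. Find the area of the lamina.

73.5

Outer boundary:
Apply the surveyor's formula: 2A = Σ (x_i·y_{i+1} − x_{i+1}·y_i), indices taken mod 4.
Σ = (-30) + (-54) + (-42) + (-23) = -149
Area = |Σ|/2 = 74.5.
Hole:
Apply the surveyor's formula: 2A = Σ (x_i·y_{i+1} − x_{i+1}·y_i), indices taken mod 3.
Σ = (0) + (2) + (0) = 2
Area = |Σ|/2 = 1.
Net area = 74.5 − 1 = 73.5.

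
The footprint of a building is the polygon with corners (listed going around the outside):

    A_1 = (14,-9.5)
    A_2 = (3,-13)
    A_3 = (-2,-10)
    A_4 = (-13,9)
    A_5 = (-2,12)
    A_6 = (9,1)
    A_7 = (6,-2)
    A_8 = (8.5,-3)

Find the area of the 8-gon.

334.625

Apply the surveyor's formula: 2A = Σ (x_i·y_{i+1} − x_{i+1}·y_i), indices taken mod 8.
Cross-terms: -153.5, -56, -148, -138, -110, -24, -1, -38.75  ⇒  Σ = -669.25
Area = |Σ|/2 = 334.625.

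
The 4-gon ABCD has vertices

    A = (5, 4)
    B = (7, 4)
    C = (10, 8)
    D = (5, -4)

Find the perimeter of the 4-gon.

28

|AB| = √((2)² + (0)²) = √4 = 2
|BC| = √((3)² + (4)²) = √25 = 5
|CD| = √((-5)² + (-12)²) = √169 = 13
|DA| = √((0)² + (8)²) = √64 = 8
Perimeter = 2 + 5 + 13 + 8 = 28.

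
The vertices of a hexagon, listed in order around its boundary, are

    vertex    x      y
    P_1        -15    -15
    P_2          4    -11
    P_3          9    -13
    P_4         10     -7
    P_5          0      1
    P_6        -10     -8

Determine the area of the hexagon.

Σ = (225) + (47) + (67) + (10) + (10) + (30) = 389
Area = |Σ|/2 = 194.5.

194.5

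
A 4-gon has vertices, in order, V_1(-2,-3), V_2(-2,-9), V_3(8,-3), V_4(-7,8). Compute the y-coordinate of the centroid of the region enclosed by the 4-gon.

Apply the shoelace (surveyor's) formula. First the cross-terms c_i = x_i·y_{i+1} − x_{i+1}·y_i:
  12, 78, 43, 37  ⇒  2A = 170, A = 85.
Then Σ (y_i + y_{i+1})·c_i = -680, so ȳ = -680 / (6·85) = -4/3.

-4/3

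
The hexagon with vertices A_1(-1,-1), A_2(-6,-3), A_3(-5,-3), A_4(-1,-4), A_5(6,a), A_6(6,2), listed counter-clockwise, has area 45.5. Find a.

-6

The doubled signed area Σ (x_i y_{i+1} − x_{i+1} y_i) is linear in a.
With a=0 it equals 49; the coefficient of a is -7 (from the two edges through A_5).
So -7·a + 49 = 2·45.5 = 91 ⇒ a = -6.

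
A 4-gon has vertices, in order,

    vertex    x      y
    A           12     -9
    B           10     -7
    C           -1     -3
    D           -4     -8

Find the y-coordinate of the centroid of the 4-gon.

-642/97

Apply Gauss's area formula. First the cross-terms c_i = x_i·y_{i+1} − x_{i+1}·y_i:
  6, -37, -4, 132  ⇒  2A = 97, A = 48.5.
Then Σ (y_i + y_{i+1})·c_i = -1926, so ȳ = -1926 / (6·48.5) = -642/97.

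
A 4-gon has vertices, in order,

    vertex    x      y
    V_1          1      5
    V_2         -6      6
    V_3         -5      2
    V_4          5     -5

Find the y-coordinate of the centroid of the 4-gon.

Apply the shoelace formula. First the cross-terms c_i = x_i·y_{i+1} − x_{i+1}·y_i:
  36, 18, 15, 30  ⇒  2A = 99, A = 49.5.
Then Σ (y_i + y_{i+1})·c_i = 495, so ȳ = 495 / (6·49.5) = 5/3.

5/3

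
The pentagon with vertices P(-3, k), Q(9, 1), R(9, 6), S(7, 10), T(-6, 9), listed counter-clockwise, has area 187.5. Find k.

The doubled signed area Σ (x_i y_{i+1} − x_{i+1} y_i) is linear in k.
With k=0 it equals 240; the coefficient of k is -15 (from the two edges through P).
So -15·k + 240 = 2·187.5 = 375 ⇒ k = -9.

-9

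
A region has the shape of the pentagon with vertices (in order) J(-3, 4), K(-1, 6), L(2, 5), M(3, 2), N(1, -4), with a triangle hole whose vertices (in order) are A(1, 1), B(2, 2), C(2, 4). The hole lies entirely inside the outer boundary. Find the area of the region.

Outer boundary:
Σ = (-14) + (-17) + (-11) + (-14) + (-8) = -64
Area = |Σ|/2 = 32.
Hole:
Apply the shoelace formula: 2A = Σ (x_i·y_{i+1} − x_{i+1}·y_i), indices taken mod 3.
Cross-terms: 0, 4, -2  ⇒  Σ = 2
Area = |Σ|/2 = 1.
Net area = 32 − 1 = 31.

31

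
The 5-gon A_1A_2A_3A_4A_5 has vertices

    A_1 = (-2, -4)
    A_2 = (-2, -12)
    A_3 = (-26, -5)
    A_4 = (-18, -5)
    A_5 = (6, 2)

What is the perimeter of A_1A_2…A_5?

76

|A_1A_2| = √((0)² + (-8)²) = √64 = 8
|A_2A_3| = √((-24)² + (7)²) = √625 = 25
|A_3A_4| = √((8)² + (0)²) = √64 = 8
|A_4A_5| = √((24)² + (7)²) = √625 = 25
|A_5A_1| = √((-8)² + (-6)²) = √100 = 10
Perimeter = 8 + 25 + 8 + 25 + 10 = 76.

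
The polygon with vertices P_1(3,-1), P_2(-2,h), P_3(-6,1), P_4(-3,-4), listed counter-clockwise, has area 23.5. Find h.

The doubled signed area Σ (x_i y_{i+1} − x_{i+1} y_i) is linear in h.
With h=0 it equals 38; the coefficient of h is 9 (from the two edges through P_2).
So 9·h + 38 = 2·23.5 = 47 ⇒ h = 1.

1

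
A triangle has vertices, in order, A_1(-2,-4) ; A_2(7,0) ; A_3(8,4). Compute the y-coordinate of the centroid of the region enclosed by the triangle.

0

Apply the shoelace formula. First the cross-terms c_i = x_i·y_{i+1} − x_{i+1}·y_i:
  28, 28, -24  ⇒  2A = 32, A = 16.
Then Σ (y_i + y_{i+1})·c_i = 0, so ȳ = 0 / (6·16) = 0.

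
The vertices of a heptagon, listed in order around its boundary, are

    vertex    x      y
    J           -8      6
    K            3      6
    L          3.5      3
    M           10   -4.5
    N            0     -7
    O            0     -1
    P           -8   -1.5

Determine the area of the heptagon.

Apply the surveyor's formula: 2A = Σ (x_i·y_{i+1} − x_{i+1}·y_i), indices taken mod 7.
Cross-terms: -66, -12, -45.75, -70, 0, -8, -60  ⇒  Σ = -261.75
Area = |Σ|/2 = 130.875.

130.875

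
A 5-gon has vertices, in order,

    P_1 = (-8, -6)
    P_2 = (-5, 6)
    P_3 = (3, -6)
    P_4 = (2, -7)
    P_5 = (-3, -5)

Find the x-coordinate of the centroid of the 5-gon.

Apply the shoelace formula. First the cross-terms c_i = x_i·y_{i+1} − x_{i+1}·y_i:
  -78, 12, -9, -31, -22  ⇒  2A = -128, A = -64.
Then Σ (x_i + x_{i+1})·c_i = 1218, so x̄ = 1218 / (6·(-64)) = -3.171875.

-3.171875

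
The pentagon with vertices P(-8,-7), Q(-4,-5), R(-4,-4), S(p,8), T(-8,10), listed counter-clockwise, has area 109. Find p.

3

The doubled signed area Σ (x_i y_{i+1} − x_{i+1} y_i) is linear in p.
With p=0 it equals 176; the coefficient of p is 14 (from the two edges through S).
So 14·p + 176 = 2·109 = 218 ⇒ p = 3.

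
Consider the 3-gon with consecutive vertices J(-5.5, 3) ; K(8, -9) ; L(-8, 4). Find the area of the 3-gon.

Apply the shoelace formula: 2A = Σ (x_i·y_{i+1} − x_{i+1}·y_i), indices taken mod 3.
Cross-terms: 25.5, -40, -2  ⇒  Σ = -16.5
Area = |Σ|/2 = 8.25.

8.25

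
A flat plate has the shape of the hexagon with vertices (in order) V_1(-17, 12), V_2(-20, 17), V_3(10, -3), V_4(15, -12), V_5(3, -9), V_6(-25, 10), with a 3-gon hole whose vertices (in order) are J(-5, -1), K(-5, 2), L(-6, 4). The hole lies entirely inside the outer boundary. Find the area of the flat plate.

327.5

Outer boundary:
Apply the surveyor's formula: 2A = Σ (x_i·y_{i+1} − x_{i+1}·y_i), indices taken mod 6.
Σ = (-49) + (-110) + (-75) + (-99) + (-195) + (-130) = -658
Area = |Σ|/2 = 329.
Hole:
Σ = (-15) + (-8) + (26) = 3
Area = |Σ|/2 = 1.5.
Net area = 329 − 1.5 = 327.5.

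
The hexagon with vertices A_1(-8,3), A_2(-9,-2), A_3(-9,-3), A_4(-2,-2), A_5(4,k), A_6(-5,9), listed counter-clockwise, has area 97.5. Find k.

The doubled signed area Σ (x_i y_{i+1} − x_{i+1} y_i) is linear in k.
With k=0 it equals 165; the coefficient of k is 3 (from the two edges through A_5).
So 3·k + 165 = 2·97.5 = 195 ⇒ k = 10.

10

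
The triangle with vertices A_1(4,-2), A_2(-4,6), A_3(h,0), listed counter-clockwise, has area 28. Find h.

-5

The doubled signed area Σ (x_i y_{i+1} − x_{i+1} y_i) is linear in h.
With h=0 it equals 16; the coefficient of h is -8 (from the two edges through A_3).
So -8·h + 16 = 2·28 = 56 ⇒ h = -5.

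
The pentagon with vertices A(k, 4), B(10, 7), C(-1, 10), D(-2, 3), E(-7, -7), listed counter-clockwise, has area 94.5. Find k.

The doubled signed area Σ (x_i y_{i+1} − x_{i+1} y_i) is linear in k.
With k=0 it equals 91; the coefficient of k is 14 (from the two edges through A).
So 14·k + 91 = 2·94.5 = 189 ⇒ k = 7.

7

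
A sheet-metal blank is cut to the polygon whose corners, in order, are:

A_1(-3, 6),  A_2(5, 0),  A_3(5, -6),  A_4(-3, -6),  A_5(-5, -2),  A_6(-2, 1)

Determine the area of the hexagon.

Σ = (-30) + (-30) + (-48) + (-24) + (-9) + (-9) = -150
Area = |Σ|/2 = 75.

75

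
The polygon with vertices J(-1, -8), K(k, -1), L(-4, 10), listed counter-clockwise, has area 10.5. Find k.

The doubled signed area Σ (x_i y_{i+1} − x_{i+1} y_i) is linear in k.
With k=0 it equals 39; the coefficient of k is 18 (from the two edges through K).
So 18·k + 39 = 2·10.5 = 21 ⇒ k = -1.

-1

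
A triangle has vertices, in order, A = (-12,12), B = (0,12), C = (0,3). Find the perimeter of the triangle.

36

|AB| = √((12)² + (0)²) = √144 = 12
|BC| = √((0)² + (-9)²) = √81 = 9
|CA| = √((-12)² + (9)²) = √225 = 15
Perimeter = 12 + 9 + 15 = 36.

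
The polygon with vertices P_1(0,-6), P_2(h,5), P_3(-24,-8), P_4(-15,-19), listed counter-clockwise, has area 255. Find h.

18

Write out the shoelace sum; only the two edges meeting at P_2 involve h:
2·Area = [(0·5 − h·(-6)) + (h·(-8) − (-24)·5)] + 426
       = -2·h + 546 = 510
⇒ h = 18.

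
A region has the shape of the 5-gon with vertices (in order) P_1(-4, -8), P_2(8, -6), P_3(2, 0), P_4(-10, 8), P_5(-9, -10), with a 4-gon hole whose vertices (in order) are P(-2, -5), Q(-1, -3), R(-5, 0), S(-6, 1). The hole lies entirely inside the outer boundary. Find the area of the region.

Outer boundary:
Σ = (88) + (12) + (16) + (172) + (32) = 320
Area = |Σ|/2 = 160.
Hole:
Σ = (1) + (-15) + (-5) + (32) = 13
Area = |Σ|/2 = 6.5.
Net area = 160 − 6.5 = 153.5.

153.5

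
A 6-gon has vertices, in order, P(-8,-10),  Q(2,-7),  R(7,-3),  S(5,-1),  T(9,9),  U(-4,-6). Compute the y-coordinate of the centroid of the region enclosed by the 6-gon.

Apply Gauss's area formula. First the cross-terms c_i = x_i·y_{i+1} − x_{i+1}·y_i:
  76, 43, 8, 54, -18, -8  ⇒  2A = 155, A = 77.5.
Then Σ (y_i + y_{i+1})·c_i = -1248, so ȳ = -1248 / (6·77.5) = -416/155.

-416/155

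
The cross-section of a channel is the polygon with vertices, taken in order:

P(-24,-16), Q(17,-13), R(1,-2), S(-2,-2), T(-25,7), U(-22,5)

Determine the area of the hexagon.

497

Apply the shoelace (surveyor's) formula: 2A = Σ (x_i·y_{i+1} − x_{i+1}·y_i), indices taken mod 6.
P→Q: (-24)(-13) − (17)(-16) = 584
Q→R: (17)(-2) − (1)(-13) = -21
R→S: (1)(-2) − (-2)(-2) = -6
S→T: (-2)(7) − (-25)(-2) = -64
T→U: (-25)(5) − (-22)(7) = 29
U→P: (-22)(-16) − (-24)(5) = 472
Σ = 994
Area = |Σ|/2 = 497.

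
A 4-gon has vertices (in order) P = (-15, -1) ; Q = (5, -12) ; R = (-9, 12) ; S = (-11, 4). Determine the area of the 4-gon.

P→Q: (-15)(-12) − (5)(-1) = 185
Q→R: (5)(12) − (-9)(-12) = -48
R→S: (-9)(4) − (-11)(12) = 96
S→P: (-11)(-1) − (-15)(4) = 71
Σ = 304
Area = |Σ|/2 = 152.

152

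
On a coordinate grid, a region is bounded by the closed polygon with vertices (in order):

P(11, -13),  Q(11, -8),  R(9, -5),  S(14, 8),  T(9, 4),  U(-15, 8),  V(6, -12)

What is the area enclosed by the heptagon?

258

Apply the surveyor's formula: 2A = Σ (x_i·y_{i+1} − x_{i+1}·y_i), indices taken mod 7.
Σ = (55) + (17) + (142) + (-16) + (132) + (132) + (54) = 516
Area = |Σ|/2 = 258.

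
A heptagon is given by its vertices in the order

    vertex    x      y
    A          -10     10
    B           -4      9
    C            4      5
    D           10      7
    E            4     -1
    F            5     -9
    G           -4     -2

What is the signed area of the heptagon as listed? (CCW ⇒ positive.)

-151.5

Σ = (-50) + (-56) + (-22) + (-38) + (-31) + (-46) + (-60) = -303
Signed area = Σ/2 = -151.5 (negative ⇒ clockwise traversal).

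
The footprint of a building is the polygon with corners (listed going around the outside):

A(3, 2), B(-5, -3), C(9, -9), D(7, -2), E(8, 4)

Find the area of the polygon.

Apply the shoelace formula: 2A = Σ (x_i·y_{i+1} − x_{i+1}·y_i), indices taken mod 5.
Σ = (1) + (72) + (45) + (44) + (4) = 166
Area = |Σ|/2 = 83.

83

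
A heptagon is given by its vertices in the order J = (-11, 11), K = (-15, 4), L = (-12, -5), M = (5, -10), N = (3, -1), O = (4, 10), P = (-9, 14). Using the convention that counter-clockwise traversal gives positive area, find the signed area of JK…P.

J→K: (-11)(4) − (-15)(11) = 121
K→L: (-15)(-5) − (-12)(4) = 123
L→M: (-12)(-10) − (5)(-5) = 145
M→N: (5)(-1) − (3)(-10) = 25
N→O: (3)(10) − (4)(-1) = 34
O→P: (4)(14) − (-9)(10) = 146
P→J: (-9)(11) − (-11)(14) = 55
Σ = 649
Signed area = Σ/2 = 324.5 (positive ⇒ counter-clockwise traversal).

324.5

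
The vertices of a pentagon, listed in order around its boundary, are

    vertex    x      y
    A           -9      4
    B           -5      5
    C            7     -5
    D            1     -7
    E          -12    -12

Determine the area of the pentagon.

165.5

Apply Gauss's area formula: 2A = Σ (x_i·y_{i+1} − x_{i+1}·y_i), indices taken mod 5.
Σ = (-25) + (-10) + (-44) + (-96) + (-156) = -331
Area = |Σ|/2 = 165.5.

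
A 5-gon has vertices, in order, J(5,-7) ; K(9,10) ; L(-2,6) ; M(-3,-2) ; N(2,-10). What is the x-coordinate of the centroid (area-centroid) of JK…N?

736/279

Apply the shoelace (surveyor's) formula. First the cross-terms c_i = x_i·y_{i+1} − x_{i+1}·y_i:
  113, 74, 22, 34, 36  ⇒  2A = 279, A = 139.5.
Then Σ (x_i + x_{i+1})·c_i = 2208, so x̄ = 2208 / (6·139.5) = 736/279.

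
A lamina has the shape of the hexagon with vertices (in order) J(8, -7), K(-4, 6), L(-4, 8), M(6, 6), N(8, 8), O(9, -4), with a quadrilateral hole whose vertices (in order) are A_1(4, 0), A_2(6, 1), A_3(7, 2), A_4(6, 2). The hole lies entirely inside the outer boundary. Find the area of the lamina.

Outer boundary:
Apply the shoelace formula: 2A = Σ (x_i·y_{i+1} − x_{i+1}·y_i), indices taken mod 6.
Σ = (20) + (-8) + (-72) + (0) + (-104) + (-31) = -195
Area = |Σ|/2 = 97.5.
Hole:
Apply the shoelace (surveyor's) formula: 2A = Σ (x_i·y_{i+1} − x_{i+1}·y_i), indices taken mod 4.
Σ = (4) + (5) + (2) + (-8) = 3
Area = |Σ|/2 = 1.5.
Net area = 97.5 − 1.5 = 96.

96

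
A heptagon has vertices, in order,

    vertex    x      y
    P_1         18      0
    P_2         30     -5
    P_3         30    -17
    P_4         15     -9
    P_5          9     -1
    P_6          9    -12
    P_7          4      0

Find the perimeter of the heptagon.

90

|P_1P_2| = √((12)² + (-5)²) = √169 = 13
|P_2P_3| = √((0)² + (-12)²) = √144 = 12
|P_3P_4| = √((-15)² + (8)²) = √289 = 17
|P_4P_5| = √((-6)² + (8)²) = √100 = 10
|P_5P_6| = √((0)² + (-11)²) = √121 = 11
|P_6P_7| = √((-5)² + (12)²) = √169 = 13
|P_7P_1| = √((14)² + (0)²) = √196 = 14
Perimeter = 13 + 12 + 17 + 10 + 11 + 13 + 14 = 90.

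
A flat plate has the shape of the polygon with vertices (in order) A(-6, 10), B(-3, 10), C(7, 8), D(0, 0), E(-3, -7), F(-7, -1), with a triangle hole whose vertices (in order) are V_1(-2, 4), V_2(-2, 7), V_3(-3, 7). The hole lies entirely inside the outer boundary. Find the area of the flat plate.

121.5

Outer boundary:
Apply the shoelace formula: 2A = Σ (x_i·y_{i+1} − x_{i+1}·y_i), indices taken mod 6.
Cross-terms: -30, -94, 0, 0, -46, -76  ⇒  Σ = -246
Area = |Σ|/2 = 123.
Hole:
Apply Gauss's area formula: 2A = Σ (x_i·y_{i+1} − x_{i+1}·y_i), indices taken mod 3.
Cross-terms: -6, 7, 2  ⇒  Σ = 3
Area = |Σ|/2 = 1.5.
Net area = 123 − 1.5 = 121.5.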